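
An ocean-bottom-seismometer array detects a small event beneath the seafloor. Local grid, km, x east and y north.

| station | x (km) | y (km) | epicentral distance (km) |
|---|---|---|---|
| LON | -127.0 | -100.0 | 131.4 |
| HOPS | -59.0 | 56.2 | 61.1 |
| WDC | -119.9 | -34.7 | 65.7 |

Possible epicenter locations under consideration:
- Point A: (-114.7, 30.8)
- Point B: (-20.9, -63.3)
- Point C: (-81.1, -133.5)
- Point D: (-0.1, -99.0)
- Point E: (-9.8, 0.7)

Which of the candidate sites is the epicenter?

For each candidate, compare |candidate − station| to the reported distance:
Point A: residuals LON 0.0, HOPS 0.1, WDC 0.0 → max 0.1 km
Point B: residuals LON 19.1, HOPS 64.3, WDC 37.3 → max 64.3 km
Point C: residuals LON 74.6, HOPS 129.9, WDC 40.4 → max 129.9 km
Point D: residuals LON 4.5, HOPS 104.9, WDC 70.3 → max 104.9 km
Point E: residuals LON 23.1, HOPS 13.1, WDC 50.0 → max 50.0 km
Only Point A has all residuals ≈ 0.

Point A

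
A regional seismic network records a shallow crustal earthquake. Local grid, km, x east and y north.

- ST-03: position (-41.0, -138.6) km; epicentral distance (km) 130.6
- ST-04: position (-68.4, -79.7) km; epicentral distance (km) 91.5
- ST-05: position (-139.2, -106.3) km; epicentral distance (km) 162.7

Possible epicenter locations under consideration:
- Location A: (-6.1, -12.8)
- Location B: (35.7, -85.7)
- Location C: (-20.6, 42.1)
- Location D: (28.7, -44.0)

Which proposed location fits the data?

For each candidate, compare |candidate − station| to the reported distance:
Location A: residuals ST-03 0.0, ST-04 0.1, ST-05 0.0 → max 0.1 km
Location B: residuals ST-03 37.4, ST-04 12.8, ST-05 13.4 → max 37.4 km
Location C: residuals ST-03 51.2, ST-04 39.3, ST-05 27.3 → max 51.2 km
Location D: residuals ST-03 13.1, ST-04 12.0, ST-05 16.4 → max 16.4 km
Only Location A has all residuals ≈ 0.

Location A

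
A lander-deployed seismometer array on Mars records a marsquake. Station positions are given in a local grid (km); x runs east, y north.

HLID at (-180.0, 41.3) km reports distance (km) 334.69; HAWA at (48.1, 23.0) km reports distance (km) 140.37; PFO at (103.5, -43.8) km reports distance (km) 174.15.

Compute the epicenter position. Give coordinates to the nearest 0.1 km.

Circle about each station: (x + 180.0)² + (y − 41.3)² = 334.69²; (x − 48.1)² + (y − 23.0)² = 140.37²; (x − 103.5)² + (y + 43.8)² = 174.15².
Subtracting pairs of circle equations eliminates x²+y² and gives linear equations (the radical axes):
456.2 x − 36.6 y = 61050.58
567.0 x − 170.2 y = 60214.17
Solving the 2×2 system: x ≈ 143.9, y ≈ 125.6 km.

(143.9, 125.6)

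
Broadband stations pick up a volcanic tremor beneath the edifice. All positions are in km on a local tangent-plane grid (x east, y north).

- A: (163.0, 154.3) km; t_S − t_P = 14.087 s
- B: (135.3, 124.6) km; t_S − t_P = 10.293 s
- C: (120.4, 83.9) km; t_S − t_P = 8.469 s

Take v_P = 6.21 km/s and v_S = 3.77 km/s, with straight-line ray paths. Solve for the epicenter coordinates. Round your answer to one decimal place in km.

Distance from S−P lag: d = Δt · v_P v_S / (v_P − v_S) = Δt · (6.21·3.77)/(6.21−3.77) ≈ 9.5950·Δt.
So d_A = 135.16, d_B = 98.76, d_C = 81.26 km.
Circle about each station: (x − 163.0)² + (y − 154.3)² = 135.16²; (x − 135.3)² + (y − 124.6)² = 98.76²; (x − 120.4)² + (y − 83.9)² = 81.26².
Subtracting the A equation from the B and C equations removes the quadratic terms:
-55.4 x − 59.4 y = -8031.55
-85.2 x − 140.8 y = -17177.08
Solving the 2×2 system: x ≈ 40.3, y ≈ 97.6 km.

40.3 km east, 97.6 km north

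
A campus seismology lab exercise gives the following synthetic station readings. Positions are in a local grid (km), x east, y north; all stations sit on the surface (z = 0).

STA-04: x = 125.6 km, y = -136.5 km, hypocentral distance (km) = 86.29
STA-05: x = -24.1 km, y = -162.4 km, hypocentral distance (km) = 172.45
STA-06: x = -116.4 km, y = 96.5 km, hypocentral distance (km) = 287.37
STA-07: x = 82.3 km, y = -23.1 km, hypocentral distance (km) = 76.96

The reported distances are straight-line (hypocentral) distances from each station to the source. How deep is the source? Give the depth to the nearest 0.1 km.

z ≈ 53.4 km

Each station gives a sphere (x−x_i)² + (y−y_i)² + z² = d_i² (stations at z=0).
Subtracting the STA-04 sphere from STA-05 and STA-06: z² cancels, leaving linear equations in x and y:
-299.4 x − 51.8 y = -29746.08
-484.0 x + 466.0 y = -86681.95
Solving: x ≈ 111.499, y ≈ -70.207 km (keep extra digits for the depth step; rounded: 111.5, -70.2).
Then from the STA-04 sphere: z² = 86.29² − (x − 125.6)² − (y + 136.5)² with x = 111.499, y = -70.207, so z ≈ 53.408 ≈ 53.4 km.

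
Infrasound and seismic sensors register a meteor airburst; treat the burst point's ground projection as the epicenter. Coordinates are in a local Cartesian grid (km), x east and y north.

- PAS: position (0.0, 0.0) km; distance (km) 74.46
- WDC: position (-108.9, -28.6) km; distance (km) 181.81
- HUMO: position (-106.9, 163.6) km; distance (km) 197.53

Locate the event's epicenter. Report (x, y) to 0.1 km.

Circle about each station: x² + y² = 74.46²; (x + 108.9)² + (y + 28.6)² = 181.81²; (x + 106.9)² + (y − 163.6)² = 197.53².
Subtracting the PAS equation from the WDC and HUMO equations removes the quadratic terms:
-217.8 x − 57.2 y = -14833.41
-213.8 x + 327.2 y = 4718.76
Solving the 2×2 system: x ≈ 54.9, y ≈ 50.3 km.

(54.9, 50.3)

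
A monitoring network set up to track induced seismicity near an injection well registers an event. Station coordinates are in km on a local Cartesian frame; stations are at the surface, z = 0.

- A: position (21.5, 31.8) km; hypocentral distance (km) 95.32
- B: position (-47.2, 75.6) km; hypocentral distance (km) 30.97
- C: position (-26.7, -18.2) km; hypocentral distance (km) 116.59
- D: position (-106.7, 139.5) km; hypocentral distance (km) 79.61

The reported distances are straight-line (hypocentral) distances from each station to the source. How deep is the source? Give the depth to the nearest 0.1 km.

24.9 km

Each station gives a sphere (x−x_i)² + (y−y_i)² + z² = d_i² (stations at z=0).
Subtracting the A sphere from B and C: z² cancels, leaving linear equations in x and y:
-137.4 x + 87.6 y = 14596.47
-96.4 x − 100.0 y = -4936.69
Solving: x ≈ -46.302, y ≈ 94.002 km (keep extra digits for the depth step; rounded: -46.3, 94.0).
Then from the A sphere: z² = 95.32² − (x − 21.5)² − (y − 31.8)² with x = -46.302, y = 94.002, so z ≈ 24.894 ≈ 24.9 km.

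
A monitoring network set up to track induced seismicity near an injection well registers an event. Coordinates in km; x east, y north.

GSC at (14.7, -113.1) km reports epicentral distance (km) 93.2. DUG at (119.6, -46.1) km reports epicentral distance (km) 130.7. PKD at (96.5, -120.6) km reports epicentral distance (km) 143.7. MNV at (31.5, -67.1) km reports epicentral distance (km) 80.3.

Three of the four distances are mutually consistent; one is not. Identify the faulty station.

Solve using three stations at a time. Using GSC, DUG, PKD (subtract circle equations pairwise → linear system) gives (x, y) ≈ (-8.9, -23.1).
Distances from that point to each station vs reported:
  GSC: calculated 93.0 vs reported 93.2 → residual 0.2 km
  DUG: calculated 130.6 vs reported 130.7 → residual 0.1 km
  PKD: calculated 143.6 vs reported 143.7 → residual 0.1 km
  MNV: calculated 59.7 vs reported 80.3 → residual 20.6 km
GSC, DUG, PKD are mutually consistent (residuals ≈ 0); MNV is off by 20.6 km.

MNV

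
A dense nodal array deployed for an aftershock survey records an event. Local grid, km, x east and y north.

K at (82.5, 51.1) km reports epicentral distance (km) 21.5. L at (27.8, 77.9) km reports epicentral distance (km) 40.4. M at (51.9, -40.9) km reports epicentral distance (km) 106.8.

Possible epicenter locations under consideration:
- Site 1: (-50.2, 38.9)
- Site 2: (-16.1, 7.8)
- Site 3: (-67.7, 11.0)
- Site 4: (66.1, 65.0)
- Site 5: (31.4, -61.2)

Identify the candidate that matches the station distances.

Site 4

For each candidate, compare |candidate − station| to the reported distance:
Site 1: residuals K 111.8, L 46.8, M 22.8 → max 111.8 km
Site 2: residuals K 86.2, L 42.3, M 23.2 → max 86.2 km
Site 3: residuals K 134.0, L 76.2, M 23.6 → max 134.0 km
Site 4: residuals K 0.0, L 0.0, M 0.0 → max 0.0 km
Site 5: residuals K 101.9, L 98.7, M 77.9 → max 101.9 km
Only Site 4 has all residuals ≈ 0.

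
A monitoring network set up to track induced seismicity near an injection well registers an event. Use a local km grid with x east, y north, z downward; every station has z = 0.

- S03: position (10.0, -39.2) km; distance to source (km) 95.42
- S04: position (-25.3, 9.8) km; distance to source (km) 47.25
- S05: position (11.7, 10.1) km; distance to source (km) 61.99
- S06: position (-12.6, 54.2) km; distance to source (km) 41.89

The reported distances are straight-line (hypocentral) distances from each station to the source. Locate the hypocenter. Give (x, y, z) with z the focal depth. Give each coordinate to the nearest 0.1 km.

Each station gives a sphere (x−x_i)² + (y−y_i)² + z² = d_i² (stations at z=0).
Subtracting the S03 sphere from S04 and S05: z² cancels, leaving linear equations in x and y:
-70.6 x + 98.0 y = 5971.90
3.4 x + 98.6 y = 3864.48
Solving: x ≈ -28.805, y ≈ 40.187 km (keep extra digits for the depth step; rounded: -28.8, 40.2).
Then from the S03 sphere: z² = 95.42² − (x − 10.0)² − (y + 39.2)² with x = -28.805, y = 40.187, so z ≈ 36.012 ≈ 36.0 km.

x ≈ -28.8 km, y ≈ 40.2 km, depth ≈ 36.0 km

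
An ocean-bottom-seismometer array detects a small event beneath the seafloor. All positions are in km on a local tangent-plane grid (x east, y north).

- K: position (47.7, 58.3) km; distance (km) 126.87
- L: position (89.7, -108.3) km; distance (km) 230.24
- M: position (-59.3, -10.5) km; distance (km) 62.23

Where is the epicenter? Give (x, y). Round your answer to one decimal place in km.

Circle about each station: (x − 47.7)² + (y − 58.3)² = 126.87²; (x − 89.7)² + (y + 108.3)² = 230.24²; (x + 59.3)² + (y + 10.5)² = 62.23².
Subtracting the K equation from the L and M equations removes the quadratic terms:
84.0 x − 333.2 y = -22813.66
-214.0 x − 137.6 y = 10175.98
Solving the 2×2 system: x ≈ -78.8, y ≈ 48.6 km.

(-78.8, 48.6)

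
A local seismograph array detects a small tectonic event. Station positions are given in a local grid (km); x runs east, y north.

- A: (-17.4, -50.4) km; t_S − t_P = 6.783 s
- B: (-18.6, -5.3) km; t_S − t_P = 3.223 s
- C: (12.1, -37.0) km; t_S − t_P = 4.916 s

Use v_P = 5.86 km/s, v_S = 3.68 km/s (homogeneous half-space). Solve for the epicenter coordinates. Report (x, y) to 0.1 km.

Distance from S−P lag: d = Δt · v_P v_S / (v_P − v_S) = Δt · (5.86·3.68)/(5.86−3.68) ≈ 9.8921·Δt.
So d_A = 67.10, d_B = 31.88, d_C = 48.63 km.
Circle about each station: (x + 17.4)² + (y + 50.4)² = 67.10²; (x + 18.6)² + (y + 5.3)² = 31.88²; (x − 12.1)² + (y + 37.0)² = 48.63².
Subtracting the A equation from the B and C equations removes the quadratic terms:
-2.4 x + 90.2 y = 1017.21
59.0 x + 26.8 y = 810.02
Solving the 2×2 system: x ≈ 8.5, y ≈ 11.5 km.
Check against A (with the unrounded x, y): √((x + 17.4)²+(y + 50.4)²) = 67.10 ≈ 67.10 km. ✓

(8.5, 11.5)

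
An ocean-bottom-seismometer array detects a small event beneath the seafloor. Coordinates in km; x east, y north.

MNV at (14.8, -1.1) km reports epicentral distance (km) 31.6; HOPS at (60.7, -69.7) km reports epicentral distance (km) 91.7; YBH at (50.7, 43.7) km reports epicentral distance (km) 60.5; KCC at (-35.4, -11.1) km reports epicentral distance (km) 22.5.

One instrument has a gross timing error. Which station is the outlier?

Solve using three stations at a time. Using MNV, HOPS, KCC (subtract circle equations pairwise → linear system) gives (x, y) ≈ (-13.3, -15.6).
Distances from that point to each station vs reported:
  MNV: calculated 31.6 vs reported 31.6 → residual 0.0 km
  HOPS: calculated 91.7 vs reported 91.7 → residual 0.0 km
  YBH: calculated 87.2 vs reported 60.5 → residual 26.7 km
  KCC: calculated 22.5 vs reported 22.5 → residual 0.0 km
MNV, HOPS, KCC are mutually consistent (residuals ≈ 0); YBH is off by 26.7 km.

YBH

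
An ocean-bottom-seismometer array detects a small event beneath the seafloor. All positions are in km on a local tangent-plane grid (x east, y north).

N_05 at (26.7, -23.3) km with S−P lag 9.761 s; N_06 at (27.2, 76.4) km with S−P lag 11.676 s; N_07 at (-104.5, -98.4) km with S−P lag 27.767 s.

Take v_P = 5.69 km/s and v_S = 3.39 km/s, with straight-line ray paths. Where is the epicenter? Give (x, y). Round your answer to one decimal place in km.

Distance from S−P lag: d = Δt · v_P v_S / (v_P − v_S) = Δt · (5.69·3.39)/(5.69−3.39) ≈ 8.3866·Δt.
So d_N_05 = 81.86, d_N_06 = 97.92, d_N_07 = 232.87 km.
Circle about each station: (x − 26.7)² + (y + 23.3)² = 81.86²; (x − 27.2)² + (y − 76.4)² = 97.92²; (x + 104.5)² + (y + 98.4)² = 232.87².
Subtracting the N_05 equation from the N_06 and N_07 equations removes the quadratic terms:
1.0 x + 199.4 y = 2433.75
-262.4 x − 150.2 y = -28180.35
Solving the 2×2 system: x ≈ 100.7, y ≈ 11.7 km.

100.7 km east, 11.7 km north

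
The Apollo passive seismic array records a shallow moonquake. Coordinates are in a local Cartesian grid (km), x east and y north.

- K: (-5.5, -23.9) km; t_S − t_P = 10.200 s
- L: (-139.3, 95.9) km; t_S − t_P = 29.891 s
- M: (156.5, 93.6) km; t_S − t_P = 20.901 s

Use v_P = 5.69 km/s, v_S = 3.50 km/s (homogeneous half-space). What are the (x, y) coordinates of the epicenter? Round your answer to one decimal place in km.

Distance from S−P lag: d = Δt · v_P v_S / (v_P − v_S) = Δt · (5.69·3.50)/(5.69−3.50) ≈ 9.0936·Δt.
So d_K = 92.75, d_L = 271.82, d_M = 190.07 km.
Circle about each station: (x + 5.5)² + (y + 23.9)² = 92.75²; (x + 139.3)² + (y − 95.9)² = 271.82²; (x − 156.5)² + (y − 93.6)² = 190.07².
Subtracting pairs of circle equations eliminates x²+y² and gives linear equations (the radical axes):
-267.6 x + 239.6 y = -37283.71
324.0 x + 235.0 y = 5127.71
Solving the 2×2 system: x ≈ 71.1, y ≈ -76.2 km.

71.1 km east, -76.2 km north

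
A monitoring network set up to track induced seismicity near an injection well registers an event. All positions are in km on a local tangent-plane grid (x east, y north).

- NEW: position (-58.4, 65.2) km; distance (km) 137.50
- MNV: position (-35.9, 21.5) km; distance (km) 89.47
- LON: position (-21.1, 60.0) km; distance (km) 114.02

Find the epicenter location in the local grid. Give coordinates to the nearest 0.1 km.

24.5 km east, -44.5 km north

Circle about each station: (x + 58.4)² + (y − 65.2)² = 137.50²; (x + 35.9)² + (y − 21.5)² = 89.47²; (x + 21.1)² + (y − 60.0)² = 114.02².
Subtracting the NEW equation from the MNV and LON equations removes the quadratic terms:
45.0 x − 87.4 y = 4990.83
74.6 x − 10.4 y = 2289.30
Solving the 2×2 system: x ≈ 24.5, y ≈ -44.5 km.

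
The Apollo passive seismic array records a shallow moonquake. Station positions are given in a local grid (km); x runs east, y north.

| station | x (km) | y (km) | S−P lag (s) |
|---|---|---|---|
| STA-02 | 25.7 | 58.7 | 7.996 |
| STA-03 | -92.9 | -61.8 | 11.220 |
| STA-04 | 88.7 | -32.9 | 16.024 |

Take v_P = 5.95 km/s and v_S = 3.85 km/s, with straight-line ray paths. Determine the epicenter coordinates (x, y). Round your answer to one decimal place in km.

(-61.5, 56.5)

Distance from S−P lag: d = Δt · v_P v_S / (v_P − v_S) = Δt · (5.95·3.85)/(5.95−3.85) ≈ 10.9083·Δt.
So d_STA-02 = 87.22, d_STA-03 = 122.39, d_STA-04 = 174.80 km.
Circle about each station: (x − 25.7)² + (y − 58.7)² = 87.22²; (x + 92.9)² + (y + 61.8)² = 122.39²; (x − 88.7)² + (y + 32.9)² = 174.80².
Subtracting the STA-02 equation from the STA-03 and STA-04 equations removes the quadratic terms:
-237.2 x − 241.0 y = 971.49
126.0 x − 183.2 y = -18103.79
Solving the 2×2 system: x ≈ -61.5, y ≈ 56.5 km.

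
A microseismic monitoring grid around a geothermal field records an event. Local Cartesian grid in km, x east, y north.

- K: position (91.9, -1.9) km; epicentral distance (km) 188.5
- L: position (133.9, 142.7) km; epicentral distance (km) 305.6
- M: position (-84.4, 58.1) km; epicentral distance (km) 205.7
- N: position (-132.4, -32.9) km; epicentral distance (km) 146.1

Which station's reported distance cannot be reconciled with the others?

Solve using three stations at a time. Using K, M, N (subtract circle equations pairwise → linear system) gives (x, y) ≈ (-34.7, -141.5).
Distances from that point to each station vs reported:
  K: calculated 188.4 vs reported 188.5 → residual 0.1 km
  L: calculated 330.4 vs reported 305.6 → residual 24.8 km
  M: calculated 205.7 vs reported 205.7 → residual 0.0 km
  N: calculated 146.0 vs reported 146.1 → residual 0.1 km
K, M, N are mutually consistent (residuals ≈ 0); L is off by 24.8 km.

L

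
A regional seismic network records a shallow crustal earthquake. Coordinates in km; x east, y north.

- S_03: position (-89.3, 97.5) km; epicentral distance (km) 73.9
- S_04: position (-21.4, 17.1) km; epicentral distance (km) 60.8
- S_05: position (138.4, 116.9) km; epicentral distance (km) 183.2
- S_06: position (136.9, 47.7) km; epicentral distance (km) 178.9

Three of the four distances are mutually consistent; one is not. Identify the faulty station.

S_03

Solve using three stations at a time. Using S_04, S_05, S_06 (subtract circle equations pairwise → linear system) gives (x, y) ≈ (-39.9, 74.9).
Distances from that point to each station vs reported:
  S_03: calculated 54.3 vs reported 73.9 → residual 19.6 km
  S_04: calculated 60.7 vs reported 60.8 → residual 0.1 km
  S_05: calculated 183.2 vs reported 183.2 → residual 0.0 km
  S_06: calculated 178.9 vs reported 178.9 → residual 0.0 km
S_04, S_05, S_06 are mutually consistent (residuals ≈ 0); S_03 is off by 19.6 km.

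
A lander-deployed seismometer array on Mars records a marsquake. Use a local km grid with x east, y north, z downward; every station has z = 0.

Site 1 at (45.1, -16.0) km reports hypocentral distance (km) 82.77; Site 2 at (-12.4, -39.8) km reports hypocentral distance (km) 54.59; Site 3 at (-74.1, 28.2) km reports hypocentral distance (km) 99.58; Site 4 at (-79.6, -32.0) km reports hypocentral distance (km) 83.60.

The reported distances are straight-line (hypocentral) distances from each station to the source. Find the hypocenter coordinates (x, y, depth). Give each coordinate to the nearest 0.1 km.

x ≈ -15.7 km, y ≈ -31.8 km, depth ≈ 53.9 km

Each station gives a sphere (x−x_i)² + (y−y_i)² + z² = d_i² (stations at z=0).
Subtracting the Site 1 sphere from Site 2 and Site 3: z² cancels, leaving linear equations in x and y:
-115.0 x − 47.6 y = 3318.59
-238.4 x + 88.4 y = 930.74
Solving: x ≈ -15.695, y ≈ -31.799 km (keep extra digits for the depth step; rounded: -15.7, -31.8).
Then from the Site 1 sphere: z² = 82.77² − (x − 45.1)² − (y + 16.0)² with x = -15.695, y = -31.799, so z ≈ 53.900 ≈ 53.9 km.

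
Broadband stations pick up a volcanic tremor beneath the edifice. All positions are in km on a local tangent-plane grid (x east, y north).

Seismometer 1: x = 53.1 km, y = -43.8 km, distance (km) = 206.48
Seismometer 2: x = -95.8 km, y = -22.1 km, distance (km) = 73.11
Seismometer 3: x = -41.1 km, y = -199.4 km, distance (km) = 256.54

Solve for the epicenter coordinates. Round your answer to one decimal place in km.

Circle about each station: (x − 53.1)² + (y + 43.8)² = 206.48²; (x + 95.8)² + (y + 22.1)² = 73.11²; (x + 41.1)² + (y + 199.4)² = 256.54².
Subtracting the Seismometer 1 equation from the Seismometer 2 and Seismometer 3 equations removes the quadratic terms:
-297.8 x + 43.4 y = 42216.92
-188.4 x − 311.2 y = 13532.74
Solving the 2×2 system: x ≈ -136.1, y ≈ 38.9 km.

-136.1 km east, 38.9 km north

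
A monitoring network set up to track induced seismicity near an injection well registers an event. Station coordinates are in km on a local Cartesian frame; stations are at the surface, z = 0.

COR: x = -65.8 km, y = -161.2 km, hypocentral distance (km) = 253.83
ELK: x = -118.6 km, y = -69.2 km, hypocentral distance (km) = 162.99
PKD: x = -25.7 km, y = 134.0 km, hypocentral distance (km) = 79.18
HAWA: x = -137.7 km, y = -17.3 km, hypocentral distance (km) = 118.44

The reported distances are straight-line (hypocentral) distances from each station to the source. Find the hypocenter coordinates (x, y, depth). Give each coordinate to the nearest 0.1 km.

Each station gives a sphere (x−x_i)² + (y−y_i)² + z² = d_i² (stations at z=0).
Subtracting the COR sphere from ELK and PKD: z² cancels, leaving linear equations in x and y:
-105.6 x + 184.0 y = 26403.45
80.2 x + 590.4 y = 46461.61
Solving: x ≈ -91.302, y ≈ 91.098 km (keep extra digits for the depth step; rounded: -91.3, 91.1).
Then from the COR sphere: z² = 253.83² − (x + 65.8)² − (y + 161.2)² with x = -91.302, y = 91.098, so z ≈ 11.182 ≈ 11.2 km.

x ≈ -91.3 km, y ≈ 91.1 km, depth ≈ 11.2 km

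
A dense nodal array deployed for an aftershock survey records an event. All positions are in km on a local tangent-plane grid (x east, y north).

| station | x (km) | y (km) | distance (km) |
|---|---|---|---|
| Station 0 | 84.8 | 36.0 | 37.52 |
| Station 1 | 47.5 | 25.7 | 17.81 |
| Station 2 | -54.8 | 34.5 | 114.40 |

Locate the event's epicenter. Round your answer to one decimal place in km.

(57.1, 10.7)

Circle about each station: (x − 84.8)² + (y − 36.0)² = 37.52²; (x − 47.5)² + (y − 25.7)² = 17.81²; (x + 54.8)² + (y − 34.5)² = 114.40².
Subtracting the Station 0 equation from the Station 1 and Station 2 equations removes the quadratic terms:
-74.6 x − 20.6 y = -4479.75
-279.2 x − 3.0 y = -15973.36
Solving the 2×2 system: x ≈ 57.1, y ≈ 10.7 km.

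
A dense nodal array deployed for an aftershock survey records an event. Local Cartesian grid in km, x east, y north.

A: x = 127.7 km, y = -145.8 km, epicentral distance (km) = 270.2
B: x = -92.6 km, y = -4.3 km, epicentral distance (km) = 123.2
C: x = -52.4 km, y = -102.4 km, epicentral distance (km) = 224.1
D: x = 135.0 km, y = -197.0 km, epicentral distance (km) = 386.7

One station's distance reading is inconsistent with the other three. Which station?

Solve using three stations at a time. Using B, C, D (subtract circle equations pairwise → linear system) gives (x, y) ≈ (-88.1, 118.9).
Distances from that point to each station vs reported:
  A: calculated 341.5 vs reported 270.2 → residual 71.3 km
  B: calculated 123.2 vs reported 123.2 → residual 0.0 km
  C: calculated 224.1 vs reported 224.1 → residual 0.0 km
  D: calculated 386.7 vs reported 386.7 → residual 0.0 km
B, C, D are mutually consistent (residuals ≈ 0); A is off by 71.3 km.

A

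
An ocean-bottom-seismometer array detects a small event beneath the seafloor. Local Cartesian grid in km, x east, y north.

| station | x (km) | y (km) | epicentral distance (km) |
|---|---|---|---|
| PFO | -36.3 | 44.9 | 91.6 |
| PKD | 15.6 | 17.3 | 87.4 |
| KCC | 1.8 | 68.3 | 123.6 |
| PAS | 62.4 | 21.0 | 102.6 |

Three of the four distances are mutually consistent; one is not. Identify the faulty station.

Solve using three stations at a time. Using PFO, PKD, KCC (subtract circle equations pairwise → linear system) gives (x, y) ≈ (-44.3, -46.4).
Distances from that point to each station vs reported:
  PFO: calculated 91.7 vs reported 91.6 → residual 0.1 km
  PKD: calculated 87.5 vs reported 87.4 → residual 0.1 km
  KCC: calculated 123.7 vs reported 123.6 → residual 0.1 km
  PAS: calculated 126.3 vs reported 102.6 → residual 23.7 km
PFO, PKD, KCC are mutually consistent (residuals ≈ 0); PAS is off by 23.7 km.

PAS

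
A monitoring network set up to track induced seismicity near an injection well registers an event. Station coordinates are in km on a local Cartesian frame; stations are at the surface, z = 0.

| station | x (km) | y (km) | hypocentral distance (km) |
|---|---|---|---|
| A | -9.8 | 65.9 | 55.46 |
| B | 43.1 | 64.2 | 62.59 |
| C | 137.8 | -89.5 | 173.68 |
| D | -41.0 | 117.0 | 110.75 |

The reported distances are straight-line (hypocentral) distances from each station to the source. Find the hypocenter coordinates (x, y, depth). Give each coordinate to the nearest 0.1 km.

Each station gives a sphere (x−x_i)² + (y−y_i)² + z² = d_i² (stations at z=0).
Subtracting the A sphere from B and C: z² cancels, leaving linear equations in x and y:
105.8 x − 3.4 y = 698.70
295.2 x − 310.8 y = -4528.69
Solving: x ≈ 7.295, y ≈ 21.500 km (keep extra digits for the depth step; rounded: 7.3, 21.5).
Then from the A sphere: z² = 55.46² − (x + 9.8)² − (y − 65.9)² with x = 7.295, y = 21.500, so z ≈ 28.499 ≈ 28.5 km.
Check against D (with the unrounded solution): distance 110.75 ≈ 110.75 km. ✓

(7.3, 21.5, 28.5)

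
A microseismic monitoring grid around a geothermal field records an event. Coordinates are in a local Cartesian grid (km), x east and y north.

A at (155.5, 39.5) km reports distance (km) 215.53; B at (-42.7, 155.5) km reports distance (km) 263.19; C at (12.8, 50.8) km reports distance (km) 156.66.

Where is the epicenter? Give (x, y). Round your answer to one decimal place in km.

Circle about each station: (x − 155.5)² + (y − 39.5)² = 215.53²; (x + 42.7)² + (y − 155.5)² = 263.19²; (x − 12.8)² + (y − 50.8)² = 156.66².
Subtracting pairs of circle equations eliminates x²+y² and gives linear equations (the radical axes):
-396.4 x + 232.0 y = -22552.76
-285.4 x + 22.6 y = -1085.19
Solving the 2×2 system: x ≈ -4.5, y ≈ -104.9 km.

x ≈ -4.5 km, y ≈ -104.9 km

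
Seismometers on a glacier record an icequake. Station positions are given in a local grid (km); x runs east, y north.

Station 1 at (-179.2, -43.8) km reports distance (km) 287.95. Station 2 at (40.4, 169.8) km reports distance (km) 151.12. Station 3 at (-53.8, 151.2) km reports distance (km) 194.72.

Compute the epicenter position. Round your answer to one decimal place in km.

Circle about each station: (x + 179.2)² + (y + 43.8)² = 287.95²; (x − 40.4)² + (y − 169.8)² = 151.12²; (x + 53.8)² + (y − 151.2)² = 194.72².
Subtracting the Station 1 equation from the Station 2 and Station 3 equations removes the quadratic terms:
439.2 x + 427.2 y = 56511.07
250.8 x + 390.0 y = 36724.12
Solving the 2×2 system: x ≈ 99.0, y ≈ 30.5 km.
Check against Station 1 (with the unrounded x, y): √((x + 179.2)²+(y + 43.8)²) = 287.95 ≈ 287.95 km. ✓

(99.0, 30.5)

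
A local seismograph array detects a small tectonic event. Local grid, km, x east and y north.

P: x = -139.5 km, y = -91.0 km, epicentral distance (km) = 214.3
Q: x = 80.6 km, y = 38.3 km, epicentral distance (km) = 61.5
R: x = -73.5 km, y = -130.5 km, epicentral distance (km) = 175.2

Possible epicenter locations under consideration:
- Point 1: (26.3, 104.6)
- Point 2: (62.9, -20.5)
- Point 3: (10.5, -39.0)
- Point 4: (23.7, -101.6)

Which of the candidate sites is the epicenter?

For each candidate, compare |candidate − station| to the reported distance:
Point 1: residuals P 42.1, Q 24.2, R 80.2 → max 80.2 km
Point 2: residuals P 0.0, Q 0.1, R 0.0 → max 0.1 km
Point 3: residuals P 55.5, Q 42.9, R 51.0 → max 55.5 km
Point 4: residuals P 50.8, Q 89.5, R 73.8 → max 89.5 km
Only Point 2 has all residuals ≈ 0.

Point 2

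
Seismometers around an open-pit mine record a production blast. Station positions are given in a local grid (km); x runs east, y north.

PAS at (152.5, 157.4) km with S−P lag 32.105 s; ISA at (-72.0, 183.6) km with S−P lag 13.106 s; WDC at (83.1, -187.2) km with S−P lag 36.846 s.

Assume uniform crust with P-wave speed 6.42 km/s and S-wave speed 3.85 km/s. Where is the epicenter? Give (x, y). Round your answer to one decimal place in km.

Distance from S−P lag: d = Δt · v_P v_S / (v_P − v_S) = Δt · (6.42·3.85)/(6.42−3.85) ≈ 9.6175·Δt.
So d_PAS = 308.77, d_ISA = 126.05, d_WDC = 354.37 km.
Circle about each station: (x − 152.5)² + (y − 157.4)² = 308.77²; (x + 72.0)² + (y − 183.6)² = 126.05²; (x − 83.1)² + (y + 187.2)² = 354.37².
Subtracting the PAS equation from the ISA and WDC equations removes the quadratic terms:
-449.0 x + 52.4 y = 70312.26
-138.8 x − 689.2 y = -36320.74
Solving the 2×2 system: x ≈ -147.0, y ≈ 82.3 km.
Check against PAS (with the unrounded x, y): √((x − 152.5)²+(y − 157.4)²) = 308.76 ≈ 308.77 km. ✓

x ≈ -147.0 km, y ≈ 82.3 km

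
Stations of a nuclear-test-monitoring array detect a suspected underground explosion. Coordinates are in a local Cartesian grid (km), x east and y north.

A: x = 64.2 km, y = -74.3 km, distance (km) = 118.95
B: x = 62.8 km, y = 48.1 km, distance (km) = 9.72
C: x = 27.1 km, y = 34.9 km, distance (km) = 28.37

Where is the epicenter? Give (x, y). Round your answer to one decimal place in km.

Circle about each station: (x − 64.2)² + (y + 74.3)² = 118.95²; (x − 62.8)² + (y − 48.1)² = 9.72²; (x − 27.1)² + (y − 34.9)² = 28.37².
Subtracting the A equation from the B and C equations removes the quadratic terms:
-2.8 x + 244.8 y = 10669.94
-74.2 x + 218.4 y = 5654.54
Solving the 2×2 system: x ≈ 53.9, y ≈ 44.2 km.

x ≈ 53.9 km, y ≈ 44.2 km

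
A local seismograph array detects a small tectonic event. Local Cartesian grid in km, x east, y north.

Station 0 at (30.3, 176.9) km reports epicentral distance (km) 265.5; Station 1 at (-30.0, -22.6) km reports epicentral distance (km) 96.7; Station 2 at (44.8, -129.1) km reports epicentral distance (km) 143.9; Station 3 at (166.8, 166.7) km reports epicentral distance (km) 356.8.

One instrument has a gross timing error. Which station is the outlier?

Solve using three stations at a time. Using Station 0, Station 1, Station 3 (subtract circle equations pairwise → linear system) gives (x, y) ≈ (-125.3, -38.2).
Distances from that point to each station vs reported:
  Station 0: calculated 265.4 vs reported 265.5 → residual 0.1 km
  Station 1: calculated 96.5 vs reported 96.7 → residual 0.2 km
  Station 2: calculated 192.8 vs reported 143.9 → residual 48.9 km
  Station 3: calculated 356.8 vs reported 356.8 → residual 0.0 km
Station 0, Station 1, Station 3 are mutually consistent (residuals ≈ 0); Station 2 is off by 48.9 km.

Station 2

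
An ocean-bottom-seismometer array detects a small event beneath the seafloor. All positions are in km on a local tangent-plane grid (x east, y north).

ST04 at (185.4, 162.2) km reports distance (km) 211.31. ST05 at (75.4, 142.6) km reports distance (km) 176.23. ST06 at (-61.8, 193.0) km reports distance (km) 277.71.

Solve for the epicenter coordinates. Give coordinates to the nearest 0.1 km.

Circle about each station: (x − 185.4)² + (y − 162.2)² = 211.31²; (x − 75.4)² + (y − 142.6)² = 176.23²; (x + 61.8)² + (y − 193.0)² = 277.71².
Subtracting the ST04 equation from the ST05 and ST06 equations removes the quadratic terms:
-220.0 x − 39.2 y = -21067.18
-494.4 x + 61.6 y = -52084.69
Solving the 2×2 system: x ≈ 101.4, y ≈ -31.7 km.
Check against ST04 (with the unrounded x, y): √((x − 185.4)²+(y − 162.2)²) = 211.29 ≈ 211.31 km. ✓

(101.4, -31.7)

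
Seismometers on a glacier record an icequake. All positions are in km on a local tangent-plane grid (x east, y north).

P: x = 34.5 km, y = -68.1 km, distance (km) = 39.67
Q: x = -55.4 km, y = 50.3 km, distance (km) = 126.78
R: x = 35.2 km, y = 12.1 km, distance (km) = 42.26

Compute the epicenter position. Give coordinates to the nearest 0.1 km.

Circle about each station: (x − 34.5)² + (y + 68.1)² = 39.67²; (x + 55.4)² + (y − 50.3)² = 126.78²; (x − 35.2)² + (y − 12.1)² = 42.26².
Subtracting the P equation from the Q and R equations removes the quadratic terms:
-179.8 x + 236.8 y = -14728.07
1.4 x + 160.4 y = -4654.61
Solving the 2×2 system: x ≈ 43.2, y ≈ -29.4 km.

x ≈ 43.2 km, y ≈ -29.4 km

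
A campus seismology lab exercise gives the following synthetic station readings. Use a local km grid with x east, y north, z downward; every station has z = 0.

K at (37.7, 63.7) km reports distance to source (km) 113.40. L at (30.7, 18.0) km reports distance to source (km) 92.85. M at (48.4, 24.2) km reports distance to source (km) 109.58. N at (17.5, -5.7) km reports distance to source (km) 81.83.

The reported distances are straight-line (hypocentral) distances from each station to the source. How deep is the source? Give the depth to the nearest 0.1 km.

Each station gives a sphere (x−x_i)² + (y−y_i)² + z² = d_i² (stations at z=0).
Subtracting the K sphere from L and M: z² cancels, leaving linear equations in x and y:
-14.0 x − 91.4 y = 25.95
21.4 x − 79.0 y = -1699.00
Solving: x ≈ -51.385, y ≈ 7.587 km (keep extra digits for the depth step; rounded: -51.4, 7.6).
Then from the K sphere: z² = 113.40² − (x − 37.7)² − (y − 63.7)² with x = -51.385, y = 7.587, so z ≈ 42.128 ≈ 42.1 km.

z ≈ 42.1 km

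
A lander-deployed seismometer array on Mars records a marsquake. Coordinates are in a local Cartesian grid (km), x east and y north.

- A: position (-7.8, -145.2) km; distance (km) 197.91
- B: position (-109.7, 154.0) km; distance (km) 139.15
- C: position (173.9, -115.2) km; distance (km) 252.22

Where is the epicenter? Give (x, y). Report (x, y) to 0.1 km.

-14.4 km east, 52.6 km north

Circle about each station: (x + 7.8)² + (y + 145.2)² = 197.91²; (x + 109.7)² + (y − 154.0)² = 139.15²; (x − 173.9)² + (y + 115.2)² = 252.22².
Subtracting pairs of circle equations eliminates x²+y² and gives linear equations (the radical axes):
-203.8 x + 598.4 y = 34411.86
363.4 x + 60.0 y = -2078.19
Solving the 2×2 system: x ≈ -14.4, y ≈ 52.6 km.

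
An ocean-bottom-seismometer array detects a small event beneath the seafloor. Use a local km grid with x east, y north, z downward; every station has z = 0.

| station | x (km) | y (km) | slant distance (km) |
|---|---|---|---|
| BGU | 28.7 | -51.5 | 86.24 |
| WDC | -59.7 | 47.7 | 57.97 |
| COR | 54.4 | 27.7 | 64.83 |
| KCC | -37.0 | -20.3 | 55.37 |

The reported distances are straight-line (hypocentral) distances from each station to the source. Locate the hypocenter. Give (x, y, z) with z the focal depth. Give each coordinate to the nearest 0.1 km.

x ≈ -8.6 km, y ≈ 24.8 km, depth ≈ 15.0 km

Each station gives a sphere (x−x_i)² + (y−y_i)² + z² = d_i² (stations at z=0).
Subtracting the BGU sphere from WDC and COR: z² cancels, leaving linear equations in x and y:
-176.8 x + 198.4 y = 6440.26
51.4 x + 158.4 y = 3485.12
Solving: x ≈ -8.604, y ≈ 24.794 km (keep extra digits for the depth step; rounded: -8.6, 24.8).
Then from the BGU sphere: z² = 86.24² − (x − 28.7)² − (y + 51.5)² with x = -8.604, y = 24.794, so z ≈ 14.999 ≈ 15.0 km.
Check against KCC (with the unrounded solution): distance 55.36 ≈ 55.37 km. ✓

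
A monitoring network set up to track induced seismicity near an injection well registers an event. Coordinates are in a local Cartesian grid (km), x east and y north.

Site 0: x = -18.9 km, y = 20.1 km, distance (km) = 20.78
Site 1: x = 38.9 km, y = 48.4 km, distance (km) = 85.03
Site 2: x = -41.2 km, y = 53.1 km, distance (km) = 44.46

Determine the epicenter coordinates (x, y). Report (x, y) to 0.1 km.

Circle about each station: (x + 18.9)² + (y − 20.1)² = 20.78²; (x − 38.9)² + (y − 48.4)² = 85.03²; (x + 41.2)² + (y − 53.1)² = 44.46².
Subtracting pairs of circle equations eliminates x²+y² and gives linear equations (the radical axes):
115.6 x + 56.6 y = -3703.74
-44.6 x + 66.0 y = 2210.95
Solving the 2×2 system: x ≈ -36.4, y ≈ 8.9 km.
Check against Site 0 (with the unrounded x, y): √((x + 18.9)²+(y − 20.1)²) = 20.77 ≈ 20.78 km. ✓

x ≈ -36.4 km, y ≈ 8.9 km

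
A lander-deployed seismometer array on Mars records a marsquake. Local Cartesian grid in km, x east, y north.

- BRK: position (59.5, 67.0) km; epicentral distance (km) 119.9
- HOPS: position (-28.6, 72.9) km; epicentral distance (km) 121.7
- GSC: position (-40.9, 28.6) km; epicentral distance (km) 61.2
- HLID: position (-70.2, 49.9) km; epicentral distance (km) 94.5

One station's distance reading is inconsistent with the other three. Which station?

Solve using three stations at a time. Using BRK, GSC, HLID (subtract circle equations pairwise → linear system) gives (x, y) ≈ (-15.1, -26.8).
Distances from that point to each station vs reported:
  BRK: calculated 119.9 vs reported 119.9 → residual 0.0 km
  HOPS: calculated 100.6 vs reported 121.7 → residual 21.1 km
  GSC: calculated 61.1 vs reported 61.2 → residual 0.1 km
  HLID: calculated 94.5 vs reported 94.5 → residual 0.0 km
BRK, GSC, HLID are mutually consistent (residuals ≈ 0); HOPS is off by 21.1 km.

HOPS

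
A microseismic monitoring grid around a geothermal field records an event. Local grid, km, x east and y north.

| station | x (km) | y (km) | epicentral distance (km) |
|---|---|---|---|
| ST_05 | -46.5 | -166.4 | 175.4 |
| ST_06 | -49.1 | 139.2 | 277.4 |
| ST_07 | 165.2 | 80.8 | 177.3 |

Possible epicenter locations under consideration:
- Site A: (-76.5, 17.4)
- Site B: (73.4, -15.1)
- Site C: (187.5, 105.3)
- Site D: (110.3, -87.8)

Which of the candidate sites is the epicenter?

Site D

For each candidate, compare |candidate − station| to the reported distance:
Site A: residuals ST_05 10.8, ST_06 152.6, ST_07 72.6 → max 152.6 km
Site B: residuals ST_05 17.6, ST_06 80.4, ST_07 44.5 → max 80.4 km
Site C: residuals ST_05 183.2, ST_06 38.4, ST_07 144.2 → max 183.2 km
Site D: residuals ST_05 0.0, ST_06 0.0, ST_07 0.0 → max 0.0 km
Only Site D has all residuals ≈ 0.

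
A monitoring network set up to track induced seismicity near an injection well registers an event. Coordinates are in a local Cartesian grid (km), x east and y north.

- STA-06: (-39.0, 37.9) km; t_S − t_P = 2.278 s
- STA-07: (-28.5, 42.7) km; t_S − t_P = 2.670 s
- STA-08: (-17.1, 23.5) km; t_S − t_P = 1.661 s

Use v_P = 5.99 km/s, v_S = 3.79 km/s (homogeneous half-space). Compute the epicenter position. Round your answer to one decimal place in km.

Distance from S−P lag: d = Δt · v_P v_S / (v_P − v_S) = Δt · (5.99·3.79)/(5.99−3.79) ≈ 10.3191·Δt.
So d_STA-06 = 23.51, d_STA-07 = 27.55, d_STA-08 = 17.14 km.
Circle about each station: (x + 39.0)² + (y − 37.9)² = 23.51²; (x + 28.5)² + (y − 42.7)² = 27.55²; (x + 17.1)² + (y − 23.5)² = 17.14².
Subtracting the STA-06 equation from the STA-07 and STA-08 equations removes the quadratic terms:
21.0 x + 9.6 y = -528.15
43.8 x − 28.8 y = -1853.81
Solving the 2×2 system: x ≈ -32.2, y ≈ 15.4 km.

x ≈ -32.2 km, y ≈ 15.4 km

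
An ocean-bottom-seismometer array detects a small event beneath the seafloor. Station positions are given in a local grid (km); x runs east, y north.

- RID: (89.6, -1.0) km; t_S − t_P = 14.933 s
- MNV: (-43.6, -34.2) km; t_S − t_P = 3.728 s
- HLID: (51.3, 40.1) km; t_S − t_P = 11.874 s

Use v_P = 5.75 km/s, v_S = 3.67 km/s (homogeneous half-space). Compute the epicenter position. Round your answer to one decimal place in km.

(-61.9, -1.1)

Distance from S−P lag: d = Δt · v_P v_S / (v_P − v_S) = Δt · (5.75·3.67)/(5.75−3.67) ≈ 10.1454·Δt.
So d_RID = 151.50, d_MNV = 37.82, d_HLID = 120.47 km.
Circle about each station: (x − 89.6)² + (y + 1.0)² = 151.50²; (x + 43.6)² + (y + 34.2)² = 37.82²; (x − 51.3)² + (y − 40.1)² = 120.47².
Subtracting the RID equation from the MNV and HLID equations removes the quadratic terms:
-266.4 x − 66.4 y = 16563.34
-76.6 x + 82.2 y = 4649.77
Solving the 2×2 system: x ≈ -61.9, y ≈ -1.1 km.
Check against RID (with the unrounded x, y): √((x − 89.6)²+(y + 1.0)²) = 151.50 ≈ 151.50 km. ✓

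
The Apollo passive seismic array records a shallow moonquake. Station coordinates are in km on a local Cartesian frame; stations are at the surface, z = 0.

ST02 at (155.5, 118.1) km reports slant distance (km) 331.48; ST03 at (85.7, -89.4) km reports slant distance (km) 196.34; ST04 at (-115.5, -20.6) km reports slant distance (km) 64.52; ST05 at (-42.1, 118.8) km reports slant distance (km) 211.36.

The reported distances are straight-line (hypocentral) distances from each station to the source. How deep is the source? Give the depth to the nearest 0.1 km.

Each station gives a sphere (x−x_i)² + (y−y_i)² + z² = d_i² (stations at z=0).
Subtracting the ST02 sphere from ST03 and ST04: z² cancels, leaving linear equations in x and y:
-139.6 x − 415.0 y = 48538.58
-542.0 x − 277.4 y = 81352.91
Solving: x ≈ -109.003, y ≈ -80.293 km (keep extra digits for the depth step; rounded: -109.0, -80.3).
Then from the ST02 sphere: z² = 331.48² − (x − 155.5)² − (y − 118.1)² with x = -109.003, y = -80.293, so z ≈ 23.609 ≈ 23.6 km.

depth ≈ 23.6 km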